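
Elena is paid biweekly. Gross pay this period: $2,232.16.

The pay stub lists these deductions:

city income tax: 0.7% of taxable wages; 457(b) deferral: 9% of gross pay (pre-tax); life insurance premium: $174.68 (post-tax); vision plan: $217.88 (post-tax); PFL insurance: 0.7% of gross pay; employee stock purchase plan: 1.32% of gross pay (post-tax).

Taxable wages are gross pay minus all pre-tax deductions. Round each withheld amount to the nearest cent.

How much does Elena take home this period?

$1,579.40

457(b) deferral: $2,232.16 × 0.09 = $200.89
Taxable wages = $2,232.16 − $200.89 = $2,031.27
City income tax: $2,031.27 × 0.007 = $14.22
PFL insurance: $2,232.16 × 0.007 = $15.63
Life insurance premium: $174.68
Vision plan: $217.88
Employee stock purchase plan: $2,232.16 × 0.0132 = $29.46
Total deductions = $200.89 + $14.22 + $15.63 + $174.68 + $217.88 + $29.46 = $652.76
Net pay = $2,232.16 − $652.76 = $1,579.40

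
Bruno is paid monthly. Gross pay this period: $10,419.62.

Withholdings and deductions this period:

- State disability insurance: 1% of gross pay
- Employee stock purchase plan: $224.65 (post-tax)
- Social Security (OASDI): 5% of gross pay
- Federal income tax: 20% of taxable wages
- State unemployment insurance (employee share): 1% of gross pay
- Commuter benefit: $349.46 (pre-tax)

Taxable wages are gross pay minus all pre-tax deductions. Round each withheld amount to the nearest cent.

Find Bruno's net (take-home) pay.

$7,102.10

Commuter benefit: $349.46
Taxable wages = $10,419.62 − $349.46 = $10,070.16
Federal income tax: $10,070.16 × 0.2 = $2,014.03
State disability insurance: $10,419.62 × 0.01 = $104.20
State unemployment insurance (employee share): $10,419.62 × 0.01 = $104.20
Social Security (OASDI): $10,419.62 × 0.05 = $520.98
Employee stock purchase plan: $224.65
Total deductions = $349.46 + $2,014.03 + $104.20 + $104.20 + $520.98 + $224.65 = $3,317.52
Net pay = $10,419.62 − $3,317.52 = $7,102.10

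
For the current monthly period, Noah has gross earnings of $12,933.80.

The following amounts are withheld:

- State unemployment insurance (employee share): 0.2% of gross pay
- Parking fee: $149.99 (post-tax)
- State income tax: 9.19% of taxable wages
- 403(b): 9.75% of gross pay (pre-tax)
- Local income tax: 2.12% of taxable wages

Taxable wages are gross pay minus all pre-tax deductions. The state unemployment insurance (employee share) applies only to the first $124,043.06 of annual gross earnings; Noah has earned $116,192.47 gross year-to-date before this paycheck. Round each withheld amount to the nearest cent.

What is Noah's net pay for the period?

403(b): $12,933.80 × 0.0975 = $1,261.05
Taxable wages = $12,933.80 − $1,261.05 = $11,672.75
Local income tax: $11,672.75 × 0.0212 = $247.46
State income tax: $11,672.75 × 0.0919 = $1,072.73
State unemployment insurance (employee share): only $124,043.06 − $116,192.47 = $7,850.59 of this check is subject → $7,850.59 × 0.002 = $15.70
Parking fee: $149.99
Total deductions = $1,261.05 + $247.46 + $1,072.73 + $15.70 + $149.99 = $2,746.93
Net pay = $12,933.80 − $2,746.93 = $10,186.87

$10,186.87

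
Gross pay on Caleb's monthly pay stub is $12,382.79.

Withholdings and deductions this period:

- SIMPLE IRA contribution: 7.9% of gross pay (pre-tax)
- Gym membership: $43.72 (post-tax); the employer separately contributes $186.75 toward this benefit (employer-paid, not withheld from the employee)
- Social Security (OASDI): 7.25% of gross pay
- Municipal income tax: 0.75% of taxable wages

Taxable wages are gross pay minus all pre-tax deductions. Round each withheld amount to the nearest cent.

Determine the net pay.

$10,377.55

SIMPLE IRA contribution: $12,382.79 × 0.079 = $978.24
Taxable wages = $12,382.79 − $978.24 = $11,404.55
Municipal income tax: $11,404.55 × 0.0075 = $85.53
Social Security (OASDI): $12,382.79 × 0.0725 = $897.75
Gym membership: $43.72
(Employer's $186.75 toward gym membership is not withheld from the employee.)
Total deductions = $978.24 + $85.53 + $897.75 + $43.72 = $2,005.24
Net pay = $12,382.79 − $2,005.24 = $10,377.55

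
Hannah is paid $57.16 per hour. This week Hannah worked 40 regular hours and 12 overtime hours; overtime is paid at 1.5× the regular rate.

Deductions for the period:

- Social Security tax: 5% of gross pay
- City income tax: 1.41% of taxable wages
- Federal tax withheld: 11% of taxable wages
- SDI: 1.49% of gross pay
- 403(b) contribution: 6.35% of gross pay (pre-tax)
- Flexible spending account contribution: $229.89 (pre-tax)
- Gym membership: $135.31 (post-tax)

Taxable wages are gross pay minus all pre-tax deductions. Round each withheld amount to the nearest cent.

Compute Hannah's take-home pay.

Regular pay: 40 × $57.16 = $2,286.40
Overtime pay: 12 × $57.16 × 1.5 = $1,028.88
Gross pay = $2,286.40 + $1,028.88 = $3,315.28
Flexible spending account contribution: $229.89
403(b) contribution: $3,315.28 × 0.0635 = $210.52
Pre-tax total = $229.89 + $210.52 = $440.41
Taxable wages = $3,315.28 − $440.41 = $2,874.87
Federal tax withheld: $2,874.87 × 0.11 = $316.24
City income tax: $2,874.87 × 0.0141 = $40.54
SDI: $3,315.28 × 0.0149 = $49.40
Social Security tax: $3,315.28 × 0.05 = $165.76
Gym membership: $135.31
Total deductions = $229.89 + $210.52 + $316.24 + $40.54 + $49.40 + $165.76 + $135.31 = $1,147.66
Net pay = $3,315.28 − $1,147.66 = $2,167.62

$2,167.62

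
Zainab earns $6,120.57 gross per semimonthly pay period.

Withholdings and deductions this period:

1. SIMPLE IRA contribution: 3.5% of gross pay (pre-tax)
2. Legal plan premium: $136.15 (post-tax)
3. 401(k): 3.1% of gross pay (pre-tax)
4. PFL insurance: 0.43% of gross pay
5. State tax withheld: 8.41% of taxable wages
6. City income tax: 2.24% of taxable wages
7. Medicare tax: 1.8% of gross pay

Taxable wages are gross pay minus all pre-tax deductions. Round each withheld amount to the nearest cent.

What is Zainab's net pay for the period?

$4,835.15

SIMPLE IRA contribution: $6,120.57 × 0.035 = $214.22
401(k): $6,120.57 × 0.031 = $189.74
Pre-tax total = $214.22 + $189.74 = $403.96
Taxable wages = $6,120.57 − $403.96 = $5,716.61
City income tax: $5,716.61 × 0.0224 = $128.05
State tax withheld: $5,716.61 × 0.0841 = $480.77
PFL insurance: $6,120.57 × 0.0043 = $26.32
Medicare tax: $6,120.57 × 0.018 = $110.17
Legal plan premium: $136.15
Total deductions = $214.22 + $189.74 + $128.05 + $480.77 + $26.32 + $110.17 + $136.15 = $1,285.42
Net pay = $6,120.57 − $1,285.42 = $4,835.15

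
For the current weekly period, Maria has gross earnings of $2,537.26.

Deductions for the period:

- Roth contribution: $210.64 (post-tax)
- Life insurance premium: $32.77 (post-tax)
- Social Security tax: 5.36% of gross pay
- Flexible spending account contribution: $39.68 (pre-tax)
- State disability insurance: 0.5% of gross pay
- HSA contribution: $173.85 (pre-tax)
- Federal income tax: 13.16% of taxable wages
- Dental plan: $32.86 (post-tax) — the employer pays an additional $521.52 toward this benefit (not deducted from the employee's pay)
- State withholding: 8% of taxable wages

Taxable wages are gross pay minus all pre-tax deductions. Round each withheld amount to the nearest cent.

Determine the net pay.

Flexible spending account contribution: $39.68
HSA contribution: $173.85
Pre-tax total = $39.68 + $173.85 = $213.53
Taxable wages = $2,537.26 − $213.53 = $2,323.73
State withholding: $2,323.73 × 0.08 = $185.90
Federal income tax: $2,323.73 × 0.1316 = $305.80
Social Security tax: $2,537.26 × 0.0536 = $136.00
State disability insurance: $2,537.26 × 0.005 = $12.69
Roth contribution: $210.64
Life insurance premium: $32.77
Dental plan: $32.86
(Employer's $521.52 toward dental plan is not withheld from the employee.)
Total deductions = $39.68 + $173.85 + $185.90 + $305.80 + $136.00 + $12.69 + $210.64 + $32.77 + $32.86 = $1,130.19
Net pay = $2,537.26 − $1,130.19 = $1,407.07

$1,407.07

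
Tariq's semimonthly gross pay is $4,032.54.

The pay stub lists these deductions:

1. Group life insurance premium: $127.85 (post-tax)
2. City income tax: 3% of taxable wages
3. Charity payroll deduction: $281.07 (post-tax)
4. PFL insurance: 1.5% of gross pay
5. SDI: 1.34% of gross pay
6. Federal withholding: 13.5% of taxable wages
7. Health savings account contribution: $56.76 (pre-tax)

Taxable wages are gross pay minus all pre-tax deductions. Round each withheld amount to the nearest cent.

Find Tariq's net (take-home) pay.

Health savings account contribution: $56.76
Taxable wages = $4,032.54 − $56.76 = $3,975.78
Federal withholding: $3,975.78 × 0.135 = $536.73
City income tax: $3,975.78 × 0.03 = $119.27
SDI: $4,032.54 × 0.0134 = $54.04
PFL insurance: $4,032.54 × 0.015 = $60.49
Group life insurance premium: $127.85
Charity payroll deduction: $281.07
Total deductions = $56.76 + $536.73 + $119.27 + $54.04 + $60.49 + $127.85 + $281.07 = $1,236.21
Net pay = $4,032.54 − $1,236.21 = $2,796.33

$2,796.33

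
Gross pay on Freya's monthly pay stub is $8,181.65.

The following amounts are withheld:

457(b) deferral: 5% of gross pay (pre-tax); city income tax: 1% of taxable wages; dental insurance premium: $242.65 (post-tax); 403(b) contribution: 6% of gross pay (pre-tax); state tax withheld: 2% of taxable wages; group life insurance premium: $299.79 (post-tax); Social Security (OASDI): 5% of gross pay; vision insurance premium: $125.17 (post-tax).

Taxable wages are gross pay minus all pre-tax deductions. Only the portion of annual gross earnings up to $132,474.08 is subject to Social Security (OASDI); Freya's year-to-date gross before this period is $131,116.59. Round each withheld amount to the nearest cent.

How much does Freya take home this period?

403(b) contribution: $8,181.65 × 0.06 = $490.90
457(b) deferral: $8,181.65 × 0.05 = $409.08
Pre-tax total = $490.90 + $409.08 = $899.98
Taxable wages = $8,181.65 − $899.98 = $7,281.67
State tax withheld: $7,281.67 × 0.02 = $145.63
City income tax: $7,281.67 × 0.01 = $72.82
Social Security (OASDI): only $132,474.08 − $131,116.59 = $1,357.49 of this check is subject → $1,357.49 × 0.05 = $67.87
Group life insurance premium: $299.79
Vision insurance premium: $125.17
Dental insurance premium: $242.65
Total deductions = $490.90 + $409.08 + $145.63 + $72.82 + $67.87 + $299.79 + $125.17 + $242.65 = $1,853.91
Net pay = $8,181.65 − $1,853.91 = $6,327.74

$6,327.74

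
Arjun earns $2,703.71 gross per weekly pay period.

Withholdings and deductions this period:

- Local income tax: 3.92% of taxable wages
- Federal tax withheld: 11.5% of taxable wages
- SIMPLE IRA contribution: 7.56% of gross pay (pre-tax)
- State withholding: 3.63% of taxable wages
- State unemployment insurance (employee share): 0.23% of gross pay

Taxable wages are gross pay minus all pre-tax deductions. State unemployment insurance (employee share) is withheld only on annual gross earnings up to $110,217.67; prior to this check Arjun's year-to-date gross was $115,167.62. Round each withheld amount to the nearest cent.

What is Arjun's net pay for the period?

$2,023.20

SIMPLE IRA contribution: $2,703.71 × 0.0756 = $204.40
Taxable wages = $2,703.71 − $204.40 = $2,499.31
Local income tax: $2,499.31 × 0.0392 = $97.97
Federal tax withheld: $2,499.31 × 0.115 = $287.42
State withholding: $2,499.31 × 0.0363 = $90.72
State unemployment insurance (employee share): annual cap $110,217.67 already reached (YTD $115,167.62), so $0.00
Total deductions = $204.40 + $97.97 + $287.42 + $90.72 + $0.00 = $680.51
Net pay = $2,703.71 − $680.51 = $2,023.20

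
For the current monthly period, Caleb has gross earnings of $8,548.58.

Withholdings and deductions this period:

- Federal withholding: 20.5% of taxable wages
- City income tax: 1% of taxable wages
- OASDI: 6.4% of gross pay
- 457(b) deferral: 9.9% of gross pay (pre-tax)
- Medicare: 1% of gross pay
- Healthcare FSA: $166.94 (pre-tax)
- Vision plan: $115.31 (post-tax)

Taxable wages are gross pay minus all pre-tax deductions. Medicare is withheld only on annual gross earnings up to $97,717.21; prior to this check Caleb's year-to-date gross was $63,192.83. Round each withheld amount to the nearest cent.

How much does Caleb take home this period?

$5,167.33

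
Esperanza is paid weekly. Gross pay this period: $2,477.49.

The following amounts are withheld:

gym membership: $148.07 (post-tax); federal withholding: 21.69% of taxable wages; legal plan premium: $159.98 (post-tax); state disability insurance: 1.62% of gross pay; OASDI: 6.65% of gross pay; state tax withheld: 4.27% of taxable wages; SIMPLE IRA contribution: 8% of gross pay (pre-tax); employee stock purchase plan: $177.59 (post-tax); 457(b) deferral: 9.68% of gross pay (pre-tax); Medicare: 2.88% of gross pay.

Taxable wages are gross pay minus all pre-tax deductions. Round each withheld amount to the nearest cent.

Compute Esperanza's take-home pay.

$748.14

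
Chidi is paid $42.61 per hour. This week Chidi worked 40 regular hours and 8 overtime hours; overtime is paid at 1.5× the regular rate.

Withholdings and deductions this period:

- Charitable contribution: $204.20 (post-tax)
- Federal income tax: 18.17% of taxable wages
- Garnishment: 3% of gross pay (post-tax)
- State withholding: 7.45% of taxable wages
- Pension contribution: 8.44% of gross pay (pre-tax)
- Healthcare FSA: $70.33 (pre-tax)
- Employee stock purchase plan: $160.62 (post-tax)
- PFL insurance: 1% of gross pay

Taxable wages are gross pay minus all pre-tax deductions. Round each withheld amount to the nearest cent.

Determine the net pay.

Regular pay: 40 × $42.61 = $1,704.40
Overtime pay: 8 × $42.61 × 1.5 = $511.32
Gross pay = $1,704.40 + $511.32 = $2,215.72
Healthcare FSA: $70.33
Pension contribution: $2,215.72 × 0.0844 = $187.01
Pre-tax total = $70.33 + $187.01 = $257.34
Taxable wages = $2,215.72 − $257.34 = $1,958.38
Federal income tax: $1,958.38 × 0.1817 = $355.84
State withholding: $1,958.38 × 0.0745 = $145.90
PFL insurance: $2,215.72 × 0.01 = $22.16
Charitable contribution: $204.20
Garnishment: $2,215.72 × 0.03 = $66.47
Employee stock purchase plan: $160.62
Total deductions = $70.33 + $187.01 + $355.84 + $145.90 + $22.16 + $204.20 + $66.47 + $160.62 = $1,212.53
Net pay = $2,215.72 − $1,212.53 = $1,003.19

$1,003.19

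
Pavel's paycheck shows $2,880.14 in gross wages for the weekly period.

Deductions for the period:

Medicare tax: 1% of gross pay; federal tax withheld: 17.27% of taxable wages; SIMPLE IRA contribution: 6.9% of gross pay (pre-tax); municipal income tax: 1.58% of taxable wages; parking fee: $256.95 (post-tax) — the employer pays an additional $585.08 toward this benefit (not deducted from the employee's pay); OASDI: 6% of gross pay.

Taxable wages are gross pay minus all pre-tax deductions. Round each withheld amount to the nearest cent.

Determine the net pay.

SIMPLE IRA contribution: $2,880.14 × 0.069 = $198.73
Taxable wages = $2,880.14 − $198.73 = $2,681.41
Federal tax withheld: $2,681.41 × 0.1727 = $463.08
Municipal income tax: $2,681.41 × 0.0158 = $42.37
Medicare tax: $2,880.14 × 0.01 = $28.80
OASDI: $2,880.14 × 0.06 = $172.81
Parking fee: $256.95
(Employer's $585.08 toward parking fee is not withheld from the employee.)
Total deductions = $198.73 + $463.08 + $42.37 + $28.80 + $172.81 + $256.95 = $1,162.74
Net pay = $2,880.14 − $1,162.74 = $1,717.40

$1,717.40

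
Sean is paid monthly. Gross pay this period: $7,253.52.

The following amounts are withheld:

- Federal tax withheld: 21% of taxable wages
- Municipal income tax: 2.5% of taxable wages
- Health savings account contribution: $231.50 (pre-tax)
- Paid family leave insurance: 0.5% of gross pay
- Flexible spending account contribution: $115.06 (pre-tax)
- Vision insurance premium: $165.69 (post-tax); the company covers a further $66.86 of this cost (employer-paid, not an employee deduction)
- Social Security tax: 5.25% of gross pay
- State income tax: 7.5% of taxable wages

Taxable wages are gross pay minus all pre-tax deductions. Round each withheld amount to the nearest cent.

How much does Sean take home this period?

$4,183.04

Flexible spending account contribution: $115.06
Health savings account contribution: $231.50
Pre-tax total = $115.06 + $231.50 = $346.56
Taxable wages = $7,253.52 − $346.56 = $6,906.96
Municipal income tax: $6,906.96 × 0.025 = $172.67
State income tax: $6,906.96 × 0.075 = $518.02
Federal tax withheld: $6,906.96 × 0.21 = $1,450.46
Paid family leave insurance: $7,253.52 × 0.005 = $36.27
Social Security tax: $7,253.52 × 0.0525 = $380.81
Vision insurance premium: $165.69
(Employer's $66.86 toward vision insurance premium is not withheld from the employee.)
Total deductions = $115.06 + $231.50 + $172.67 + $518.02 + $1,450.46 + $36.27 + $380.81 + $165.69 = $3,070.48
Net pay = $7,253.52 − $3,070.48 = $4,183.04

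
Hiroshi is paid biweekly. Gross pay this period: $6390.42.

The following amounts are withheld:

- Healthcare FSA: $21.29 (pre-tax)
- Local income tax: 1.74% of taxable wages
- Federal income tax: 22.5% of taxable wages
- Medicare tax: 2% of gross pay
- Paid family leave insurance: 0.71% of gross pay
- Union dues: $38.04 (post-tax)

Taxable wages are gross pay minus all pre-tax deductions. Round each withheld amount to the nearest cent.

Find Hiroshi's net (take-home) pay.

$4614.04

Healthcare FSA: $21.29
Taxable wages = $6390.42 − $21.29 = $6369.13
Local income tax: $6369.13 × 0.0174 = $110.82
Federal income tax: $6369.13 × 0.225 = $1433.05
Medicare tax: $6390.42 × 0.02 = $127.81
Paid family leave insurance: $6390.42 × 0.0071 = $45.37
Union dues: $38.04
Total deductions = $21.29 + $110.82 + $1433.05 + $127.81 + $45.37 + $38.04 = $1776.38
Net pay = $6390.42 − $1776.38 = $4614.04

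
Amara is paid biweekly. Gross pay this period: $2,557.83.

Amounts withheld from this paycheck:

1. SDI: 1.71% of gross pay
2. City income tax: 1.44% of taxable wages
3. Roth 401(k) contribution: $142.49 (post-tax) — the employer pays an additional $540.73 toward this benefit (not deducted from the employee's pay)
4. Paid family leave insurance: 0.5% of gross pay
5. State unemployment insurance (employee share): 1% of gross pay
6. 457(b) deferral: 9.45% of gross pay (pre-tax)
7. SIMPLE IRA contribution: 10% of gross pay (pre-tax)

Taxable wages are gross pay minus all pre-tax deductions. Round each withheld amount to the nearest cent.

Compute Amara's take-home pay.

457(b) deferral: $2,557.83 × 0.0945 = $241.71
SIMPLE IRA contribution: $2,557.83 × 0.1 = $255.78
Pre-tax total = $241.71 + $255.78 = $497.49
Taxable wages = $2,557.83 − $497.49 = $2,060.34
City income tax: $2,060.34 × 0.0144 = $29.67
SDI: $2,557.83 × 0.0171 = $43.74
State unemployment insurance (employee share): $2,557.83 × 0.01 = $25.58
Paid family leave insurance: $2,557.83 × 0.005 = $12.79
Roth 401(k) contribution: $142.49
(Employer's $540.73 toward Roth 401(k) contribution is not withheld from the employee.)
Total deductions = $241.71 + $255.78 + $29.67 + $43.74 + $25.58 + $12.79 + $142.49 = $751.76
Net pay = $2,557.83 − $751.76 = $1,806.07

$1,806.07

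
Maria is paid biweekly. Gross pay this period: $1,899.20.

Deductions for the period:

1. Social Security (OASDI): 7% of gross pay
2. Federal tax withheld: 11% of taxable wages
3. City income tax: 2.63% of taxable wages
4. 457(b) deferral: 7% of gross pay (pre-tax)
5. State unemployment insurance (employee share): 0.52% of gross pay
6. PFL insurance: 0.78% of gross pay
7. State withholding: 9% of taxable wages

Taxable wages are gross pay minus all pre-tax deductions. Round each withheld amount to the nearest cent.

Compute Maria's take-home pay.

457(b) deferral: $1,899.20 × 0.07 = $132.94
Taxable wages = $1,899.20 − $132.94 = $1,766.26
State withholding: $1,766.26 × 0.09 = $158.96
Federal tax withheld: $1,766.26 × 0.11 = $194.29
City income tax: $1,766.26 × 0.0263 = $46.45
Social Security (OASDI): $1,899.20 × 0.07 = $132.94
State unemployment insurance (employee share): $1,899.20 × 0.0052 = $9.88
PFL insurance: $1,899.20 × 0.0078 = $14.81
Total deductions = $132.94 + $158.96 + $194.29 + $46.45 + $132.94 + $9.88 + $14.81 = $690.27
Net pay = $1,899.20 − $690.27 = $1,208.93

$1,208.93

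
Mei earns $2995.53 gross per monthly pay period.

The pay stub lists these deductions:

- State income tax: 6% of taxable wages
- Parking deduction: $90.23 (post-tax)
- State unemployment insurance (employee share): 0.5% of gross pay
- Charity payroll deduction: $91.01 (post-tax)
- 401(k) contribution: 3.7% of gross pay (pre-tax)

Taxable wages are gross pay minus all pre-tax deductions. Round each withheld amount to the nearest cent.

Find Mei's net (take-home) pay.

401(k) contribution: $2995.53 × 0.037 = $110.83
Taxable wages = $2995.53 − $110.83 = $2884.70
State income tax: $2884.70 × 0.06 = $173.08
State unemployment insurance (employee share): $2995.53 × 0.005 = $14.98
Parking deduction: $90.23
Charity payroll deduction: $91.01
Total deductions = $110.83 + $173.08 + $14.98 + $90.23 + $91.01 = $480.13
Net pay = $2995.53 − $480.13 = $2515.40

$2515.40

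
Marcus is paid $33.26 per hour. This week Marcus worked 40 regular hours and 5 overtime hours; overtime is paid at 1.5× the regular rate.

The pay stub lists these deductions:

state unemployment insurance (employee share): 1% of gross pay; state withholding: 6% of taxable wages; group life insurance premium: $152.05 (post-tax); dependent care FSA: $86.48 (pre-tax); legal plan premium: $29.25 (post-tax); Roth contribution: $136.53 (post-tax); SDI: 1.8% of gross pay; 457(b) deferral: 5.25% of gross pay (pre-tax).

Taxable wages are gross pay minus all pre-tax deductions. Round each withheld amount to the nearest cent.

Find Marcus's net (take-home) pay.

$963.73

Regular pay: 40 × $33.26 = $1,330.40
Overtime pay: 5 × $33.26 × 1.5 = $249.45
Gross pay = $1,330.40 + $249.45 = $1,579.85
457(b) deferral: $1,579.85 × 0.0525 = $82.94
Dependent care FSA: $86.48
Pre-tax total = $82.94 + $86.48 = $169.42
Taxable wages = $1,579.85 − $169.42 = $1,410.43
State withholding: $1,410.43 × 0.06 = $84.63
SDI: $1,579.85 × 0.018 = $28.44
State unemployment insurance (employee share): $1,579.85 × 0.01 = $15.80
Legal plan premium: $29.25
Group life insurance premium: $152.05
Roth contribution: $136.53
Total deductions = $82.94 + $86.48 + $84.63 + $28.44 + $15.80 + $29.25 + $152.05 + $136.53 = $616.12
Net pay = $1,579.85 − $616.12 = $963.73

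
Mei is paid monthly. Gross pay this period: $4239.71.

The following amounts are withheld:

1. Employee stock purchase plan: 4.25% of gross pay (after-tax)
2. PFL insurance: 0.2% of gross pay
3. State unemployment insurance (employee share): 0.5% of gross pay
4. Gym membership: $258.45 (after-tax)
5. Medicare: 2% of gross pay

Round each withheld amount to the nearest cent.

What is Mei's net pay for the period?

PFL insurance: $4239.71 × 0.002 = $8.48
Medicare: $4239.71 × 0.02 = $84.79
State unemployment insurance (employee share): $4239.71 × 0.005 = $21.20
Employee stock purchase plan: $4239.71 × 0.0425 = $180.19
Gym membership: $258.45
Total deductions = $8.48 + $84.79 + $21.20 + $180.19 + $258.45 = $553.11
Net pay = $4239.71 − $553.11 = $3686.60

$3686.60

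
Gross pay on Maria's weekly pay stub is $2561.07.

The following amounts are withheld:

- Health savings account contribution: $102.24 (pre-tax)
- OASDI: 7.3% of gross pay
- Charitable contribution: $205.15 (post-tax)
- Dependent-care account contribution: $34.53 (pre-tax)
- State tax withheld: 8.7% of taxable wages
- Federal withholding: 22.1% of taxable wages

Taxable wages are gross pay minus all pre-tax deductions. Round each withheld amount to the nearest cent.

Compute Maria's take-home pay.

Health savings account contribution: $102.24
Dependent-care account contribution: $34.53
Pre-tax total = $102.24 + $34.53 = $136.77
Taxable wages = $2561.07 − $136.77 = $2424.30
Federal withholding: $2424.30 × 0.221 = $535.77
State tax withheld: $2424.30 × 0.087 = $210.91
OASDI: $2561.07 × 0.073 = $186.96
Charitable contribution: $205.15
Total deductions = $102.24 + $34.53 + $535.77 + $210.91 + $186.96 + $205.15 = $1275.56
Net pay = $2561.07 − $1275.56 = $1285.51

$1285.51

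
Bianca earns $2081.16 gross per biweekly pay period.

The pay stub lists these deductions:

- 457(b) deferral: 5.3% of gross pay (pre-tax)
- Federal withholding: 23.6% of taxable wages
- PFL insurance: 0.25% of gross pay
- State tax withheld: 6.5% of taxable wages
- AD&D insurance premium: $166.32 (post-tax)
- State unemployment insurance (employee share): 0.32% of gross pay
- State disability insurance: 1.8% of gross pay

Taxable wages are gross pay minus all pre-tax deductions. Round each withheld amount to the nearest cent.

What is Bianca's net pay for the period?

457(b) deferral: $2081.16 × 0.053 = $110.30
Taxable wages = $2081.16 − $110.30 = $1970.86
State tax withheld: $1970.86 × 0.065 = $128.11
Federal withholding: $1970.86 × 0.236 = $465.12
State disability insurance: $2081.16 × 0.018 = $37.46
PFL insurance: $2081.16 × 0.0025 = $5.20
State unemployment insurance (employee share): $2081.16 × 0.0032 = $6.66
AD&D insurance premium: $166.32
Total deductions = $110.30 + $128.11 + $465.12 + $37.46 + $5.20 + $6.66 + $166.32 = $919.17
Net pay = $2081.16 − $919.17 = $1161.99

$1161.99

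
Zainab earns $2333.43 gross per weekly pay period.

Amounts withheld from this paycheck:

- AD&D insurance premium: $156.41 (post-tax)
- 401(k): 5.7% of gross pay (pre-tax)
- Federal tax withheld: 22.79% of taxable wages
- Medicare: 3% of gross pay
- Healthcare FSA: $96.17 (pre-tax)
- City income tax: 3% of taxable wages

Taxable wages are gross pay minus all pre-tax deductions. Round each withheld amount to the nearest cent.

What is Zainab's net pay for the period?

$1335.15

401(k): $2333.43 × 0.057 = $133.01
Healthcare FSA: $96.17
Pre-tax total = $133.01 + $96.17 = $229.18
Taxable wages = $2333.43 − $229.18 = $2104.25
Federal tax withheld: $2104.25 × 0.2279 = $479.56
City income tax: $2104.25 × 0.03 = $63.13
Medicare: $2333.43 × 0.03 = $70.00
AD&D insurance premium: $156.41
Total deductions = $133.01 + $96.17 + $479.56 + $63.13 + $70.00 + $156.41 = $998.28
Net pay = $2333.43 − $998.28 = $1335.15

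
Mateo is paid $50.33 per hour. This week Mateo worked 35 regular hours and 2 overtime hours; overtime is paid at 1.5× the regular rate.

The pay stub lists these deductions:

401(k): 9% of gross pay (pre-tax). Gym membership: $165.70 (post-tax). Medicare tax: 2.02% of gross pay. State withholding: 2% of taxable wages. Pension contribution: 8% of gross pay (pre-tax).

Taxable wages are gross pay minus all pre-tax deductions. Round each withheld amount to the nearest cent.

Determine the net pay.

$1,351.33

Regular pay: 35 × $50.33 = $1,761.55
Overtime pay: 2 × $50.33 × 1.5 = $150.99
Gross pay = $1,761.55 + $150.99 = $1,912.54
Pension contribution: $1,912.54 × 0.08 = $153.00
401(k): $1,912.54 × 0.09 = $172.13
Pre-tax total = $153.00 + $172.13 = $325.13
Taxable wages = $1,912.54 − $325.13 = $1,587.41
State withholding: $1,587.41 × 0.02 = $31.75
Medicare tax: $1,912.54 × 0.0202 = $38.63
Gym membership: $165.70
Total deductions = $153.00 + $172.13 + $31.75 + $38.63 + $165.70 = $561.21
Net pay = $1,912.54 − $561.21 = $1,351.33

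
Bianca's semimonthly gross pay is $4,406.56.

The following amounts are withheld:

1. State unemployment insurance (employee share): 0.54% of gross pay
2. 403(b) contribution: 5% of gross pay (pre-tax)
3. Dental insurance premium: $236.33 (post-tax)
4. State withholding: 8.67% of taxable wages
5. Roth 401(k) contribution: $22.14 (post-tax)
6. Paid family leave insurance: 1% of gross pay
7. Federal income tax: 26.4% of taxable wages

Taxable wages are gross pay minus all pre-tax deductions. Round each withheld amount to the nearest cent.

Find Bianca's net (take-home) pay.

$2,391.78

403(b) contribution: $4,406.56 × 0.05 = $220.33
Taxable wages = $4,406.56 − $220.33 = $4,186.23
State withholding: $4,186.23 × 0.0867 = $362.95
Federal income tax: $4,186.23 × 0.264 = $1,105.16
Paid family leave insurance: $4,406.56 × 0.01 = $44.07
State unemployment insurance (employee share): $4,406.56 × 0.0054 = $23.80
Roth 401(k) contribution: $22.14
Dental insurance premium: $236.33
Total deductions = $220.33 + $362.95 + $1,105.16 + $44.07 + $23.80 + $22.14 + $236.33 = $2,014.78
Net pay = $4,406.56 − $2,014.78 = $2,391.78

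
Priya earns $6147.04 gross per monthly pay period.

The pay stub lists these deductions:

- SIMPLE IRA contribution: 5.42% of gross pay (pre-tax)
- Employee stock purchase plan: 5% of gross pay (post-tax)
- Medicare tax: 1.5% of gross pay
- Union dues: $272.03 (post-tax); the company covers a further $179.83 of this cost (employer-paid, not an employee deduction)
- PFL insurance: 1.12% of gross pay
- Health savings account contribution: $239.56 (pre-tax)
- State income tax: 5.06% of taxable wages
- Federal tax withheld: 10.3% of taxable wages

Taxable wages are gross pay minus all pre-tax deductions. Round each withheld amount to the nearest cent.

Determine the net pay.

$3977.66

SIMPLE IRA contribution: $6147.04 × 0.0542 = $333.17
Health savings account contribution: $239.56
Pre-tax total = $333.17 + $239.56 = $572.73
Taxable wages = $6147.04 − $572.73 = $5574.31
Federal tax withheld: $5574.31 × 0.103 = $574.15
State income tax: $5574.31 × 0.0506 = $282.06
PFL insurance: $6147.04 × 0.0112 = $68.85
Medicare tax: $6147.04 × 0.015 = $92.21
Employee stock purchase plan: $6147.04 × 0.05 = $307.35
Union dues: $272.03
(Employer's $179.83 toward union dues is not withheld from the employee.)
Total deductions = $333.17 + $239.56 + $574.15 + $282.06 + $68.85 + $92.21 + $307.35 + $272.03 = $2169.38
Net pay = $6147.04 − $2169.38 = $3977.66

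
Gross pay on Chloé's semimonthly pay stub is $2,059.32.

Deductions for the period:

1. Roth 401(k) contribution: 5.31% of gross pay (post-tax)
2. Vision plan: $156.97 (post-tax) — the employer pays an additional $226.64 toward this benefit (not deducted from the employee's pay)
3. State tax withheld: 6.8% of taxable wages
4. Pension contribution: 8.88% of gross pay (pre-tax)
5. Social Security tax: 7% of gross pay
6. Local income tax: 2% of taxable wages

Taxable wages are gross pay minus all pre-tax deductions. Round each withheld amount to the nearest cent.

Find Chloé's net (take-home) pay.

Pension contribution: $2,059.32 × 0.0888 = $182.87
Taxable wages = $2,059.32 − $182.87 = $1,876.45
State tax withheld: $1,876.45 × 0.068 = $127.60
Local income tax: $1,876.45 × 0.02 = $37.53
Social Security tax: $2,059.32 × 0.07 = $144.15
Vision plan: $156.97
Roth 401(k) contribution: $2,059.32 × 0.0531 = $109.35
(Employer's $226.64 toward vision plan is not withheld from the employee.)
Total deductions = $182.87 + $127.60 + $37.53 + $144.15 + $156.97 + $109.35 = $758.47
Net pay = $2,059.32 − $758.47 = $1,300.85

$1,300.85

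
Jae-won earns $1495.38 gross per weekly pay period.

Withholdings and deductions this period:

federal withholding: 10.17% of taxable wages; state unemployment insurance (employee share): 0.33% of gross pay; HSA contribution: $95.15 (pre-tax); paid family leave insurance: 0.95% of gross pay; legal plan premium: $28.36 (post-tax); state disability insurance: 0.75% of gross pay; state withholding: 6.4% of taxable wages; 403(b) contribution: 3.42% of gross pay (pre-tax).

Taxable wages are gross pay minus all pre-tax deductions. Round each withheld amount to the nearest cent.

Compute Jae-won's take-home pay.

$1066.83

HSA contribution: $95.15
403(b) contribution: $1495.38 × 0.0342 = $51.14
Pre-tax total = $95.15 + $51.14 = $146.29
Taxable wages = $1495.38 − $146.29 = $1349.09
Federal withholding: $1349.09 × 0.1017 = $137.20
State withholding: $1349.09 × 0.064 = $86.34
State unemployment insurance (employee share): $1495.38 × 0.0033 = $4.93
Paid family leave insurance: $1495.38 × 0.0095 = $14.21
State disability insurance: $1495.38 × 0.0075 = $11.22
Legal plan premium: $28.36
Total deductions = $95.15 + $51.14 + $137.20 + $86.34 + $4.93 + $14.21 + $11.22 + $28.36 = $428.55
Net pay = $1495.38 − $428.55 = $1066.83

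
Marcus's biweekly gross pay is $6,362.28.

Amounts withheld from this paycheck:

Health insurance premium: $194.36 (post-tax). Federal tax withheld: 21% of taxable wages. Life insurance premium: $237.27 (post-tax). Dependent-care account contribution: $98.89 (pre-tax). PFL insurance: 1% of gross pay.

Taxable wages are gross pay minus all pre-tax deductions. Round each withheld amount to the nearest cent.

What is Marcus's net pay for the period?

Dependent-care account contribution: $98.89
Taxable wages = $6,362.28 − $98.89 = $6,263.39
Federal tax withheld: $6,263.39 × 0.21 = $1,315.31
PFL insurance: $6,362.28 × 0.01 = $63.62
Life insurance premium: $237.27
Health insurance premium: $194.36
Total deductions = $98.89 + $1,315.31 + $63.62 + $237.27 + $194.36 = $1,909.45
Net pay = $6,362.28 − $1,909.45 = $4,452.83

$4,452.83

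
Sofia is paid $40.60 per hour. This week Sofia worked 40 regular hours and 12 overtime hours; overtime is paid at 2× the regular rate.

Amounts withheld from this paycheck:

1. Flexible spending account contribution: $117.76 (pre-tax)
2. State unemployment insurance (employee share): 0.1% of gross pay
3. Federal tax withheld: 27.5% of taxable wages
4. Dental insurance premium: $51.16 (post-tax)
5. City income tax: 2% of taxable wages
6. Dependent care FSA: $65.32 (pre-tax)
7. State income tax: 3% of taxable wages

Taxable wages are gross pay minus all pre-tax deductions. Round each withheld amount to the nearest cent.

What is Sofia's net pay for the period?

$1576.58

Regular pay: 40 × $40.60 = $1624.00
Overtime pay: 12 × $40.60 × 2 = $974.40
Gross pay = $1624.00 + $974.40 = $2598.40
Flexible spending account contribution: $117.76
Dependent care FSA: $65.32
Pre-tax total = $117.76 + $65.32 = $183.08
Taxable wages = $2598.40 − $183.08 = $2415.32
City income tax: $2415.32 × 0.02 = $48.31
State income tax: $2415.32 × 0.03 = $72.46
Federal tax withheld: $2415.32 × 0.275 = $664.21
State unemployment insurance (employee share): $2598.40 × 0.001 = $2.60
Dental insurance premium: $51.16
Total deductions = $117.76 + $65.32 + $48.31 + $72.46 + $664.21 + $2.60 + $51.16 = $1021.82
Net pay = $2598.40 − $1021.82 = $1576.58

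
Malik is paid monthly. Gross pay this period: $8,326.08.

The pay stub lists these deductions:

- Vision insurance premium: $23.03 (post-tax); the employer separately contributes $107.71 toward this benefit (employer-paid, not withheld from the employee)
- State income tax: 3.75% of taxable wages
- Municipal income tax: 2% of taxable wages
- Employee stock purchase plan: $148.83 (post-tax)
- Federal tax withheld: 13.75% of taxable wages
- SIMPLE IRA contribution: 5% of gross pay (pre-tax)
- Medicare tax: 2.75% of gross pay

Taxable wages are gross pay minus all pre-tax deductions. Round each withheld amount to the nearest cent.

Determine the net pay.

$5,966.54

SIMPLE IRA contribution: $8,326.08 × 0.05 = $416.30
Taxable wages = $8,326.08 − $416.30 = $7,909.78
Federal tax withheld: $7,909.78 × 0.1375 = $1,087.59
Municipal income tax: $7,909.78 × 0.02 = $158.20
State income tax: $7,909.78 × 0.0375 = $296.62
Medicare tax: $8,326.08 × 0.0275 = $228.97
Vision insurance premium: $23.03
Employee stock purchase plan: $148.83
(Employer's $107.71 toward vision insurance premium is not withheld from the employee.)
Total deductions = $416.30 + $1,087.59 + $158.20 + $296.62 + $228.97 + $23.03 + $148.83 = $2,359.54
Net pay = $8,326.08 − $2,359.54 = $5,966.54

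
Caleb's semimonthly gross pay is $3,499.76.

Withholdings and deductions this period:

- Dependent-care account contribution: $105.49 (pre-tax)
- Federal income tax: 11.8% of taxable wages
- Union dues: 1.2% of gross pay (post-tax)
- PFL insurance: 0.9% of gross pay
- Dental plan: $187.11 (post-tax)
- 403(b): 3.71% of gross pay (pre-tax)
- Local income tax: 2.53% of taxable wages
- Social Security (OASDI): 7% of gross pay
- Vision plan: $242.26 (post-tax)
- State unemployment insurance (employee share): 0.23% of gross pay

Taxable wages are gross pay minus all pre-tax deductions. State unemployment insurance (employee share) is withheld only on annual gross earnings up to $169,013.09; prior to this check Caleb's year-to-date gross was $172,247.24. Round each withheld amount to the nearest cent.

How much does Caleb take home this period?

$2,048.79

Dependent-care account contribution: $105.49
403(b): $3,499.76 × 0.0371 = $129.84
Pre-tax total = $105.49 + $129.84 = $235.33
Taxable wages = $3,499.76 − $235.33 = $3,264.43
Federal income tax: $3,264.43 × 0.118 = $385.20
Local income tax: $3,264.43 × 0.0253 = $82.59
State unemployment insurance (employee share): annual cap $169,013.09 already reached (YTD $172,247.24), so $0.00
PFL insurance: $3,499.76 × 0.009 = $31.50
Social Security (OASDI): $3,499.76 × 0.07 = $244.98
Union dues: $3,499.76 × 0.012 = $42.00
Vision plan: $242.26
Dental plan: $187.11
Total deductions = $105.49 + $129.84 + $385.20 + $82.59 + $0.00 + $31.50 + $244.98 + $42.00 + $242.26 + $187.11 = $1,450.97
Net pay = $3,499.76 − $1,450.97 = $2,048.79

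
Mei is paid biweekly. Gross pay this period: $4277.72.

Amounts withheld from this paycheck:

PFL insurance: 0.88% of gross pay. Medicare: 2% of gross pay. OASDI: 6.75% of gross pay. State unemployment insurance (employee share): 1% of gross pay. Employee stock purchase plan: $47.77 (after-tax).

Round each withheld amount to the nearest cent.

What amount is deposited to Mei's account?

$3775.23

PFL insurance: $4277.72 × 0.0088 = $37.64
OASDI: $4277.72 × 0.0675 = $288.75
State unemployment insurance (employee share): $4277.72 × 0.01 = $42.78
Medicare: $4277.72 × 0.02 = $85.55
Employee stock purchase plan: $47.77
Total deductions = $37.64 + $288.75 + $42.78 + $85.55 + $47.77 = $502.49
Net pay = $4277.72 − $502.49 = $3775.23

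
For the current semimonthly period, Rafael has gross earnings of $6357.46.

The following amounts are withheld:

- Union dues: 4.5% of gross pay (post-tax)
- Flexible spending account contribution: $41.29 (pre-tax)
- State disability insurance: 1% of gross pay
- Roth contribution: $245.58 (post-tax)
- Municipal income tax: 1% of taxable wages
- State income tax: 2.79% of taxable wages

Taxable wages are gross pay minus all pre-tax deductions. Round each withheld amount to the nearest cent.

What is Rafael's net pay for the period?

Flexible spending account contribution: $41.29
Taxable wages = $6357.46 − $41.29 = $6316.17
State income tax: $6316.17 × 0.0279 = $176.22
Municipal income tax: $6316.17 × 0.01 = $63.16
State disability insurance: $6357.46 × 0.01 = $63.57
Union dues: $6357.46 × 0.045 = $286.09
Roth contribution: $245.58
Total deductions = $41.29 + $176.22 + $63.16 + $63.57 + $286.09 + $245.58 = $875.91
Net pay = $6357.46 − $875.91 = $5481.55

$5481.55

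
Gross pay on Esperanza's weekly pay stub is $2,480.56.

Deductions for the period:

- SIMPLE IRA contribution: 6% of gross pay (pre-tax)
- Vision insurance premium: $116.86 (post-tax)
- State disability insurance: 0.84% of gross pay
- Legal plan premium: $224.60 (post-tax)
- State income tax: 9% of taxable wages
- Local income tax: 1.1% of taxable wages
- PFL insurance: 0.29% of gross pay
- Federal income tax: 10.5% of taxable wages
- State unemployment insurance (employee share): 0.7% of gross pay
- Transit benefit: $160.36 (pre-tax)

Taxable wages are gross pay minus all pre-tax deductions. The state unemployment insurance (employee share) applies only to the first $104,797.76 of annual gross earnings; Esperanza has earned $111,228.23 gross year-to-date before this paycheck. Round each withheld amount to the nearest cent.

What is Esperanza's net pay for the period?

SIMPLE IRA contribution: $2,480.56 × 0.06 = $148.83
Transit benefit: $160.36
Pre-tax total = $148.83 + $160.36 = $309.19
Taxable wages = $2,480.56 − $309.19 = $2,171.37
Local income tax: $2,171.37 × 0.011 = $23.89
Federal income tax: $2,171.37 × 0.105 = $227.99
State income tax: $2,171.37 × 0.09 = $195.42
State disability insurance: $2,480.56 × 0.0084 = $20.84
PFL insurance: $2,480.56 × 0.0029 = $7.19
State unemployment insurance (employee share): annual cap $104,797.76 already reached (YTD $111,228.23), so $0.00
Legal plan premium: $224.60
Vision insurance premium: $116.86
Total deductions = $148.83 + $160.36 + $23.89 + $227.99 + $195.42 + $20.84 + $7.19 + $0.00 + $224.60 + $116.86 = $1,125.98
Net pay = $2,480.56 − $1,125.98 = $1,354.58

$1,354.58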